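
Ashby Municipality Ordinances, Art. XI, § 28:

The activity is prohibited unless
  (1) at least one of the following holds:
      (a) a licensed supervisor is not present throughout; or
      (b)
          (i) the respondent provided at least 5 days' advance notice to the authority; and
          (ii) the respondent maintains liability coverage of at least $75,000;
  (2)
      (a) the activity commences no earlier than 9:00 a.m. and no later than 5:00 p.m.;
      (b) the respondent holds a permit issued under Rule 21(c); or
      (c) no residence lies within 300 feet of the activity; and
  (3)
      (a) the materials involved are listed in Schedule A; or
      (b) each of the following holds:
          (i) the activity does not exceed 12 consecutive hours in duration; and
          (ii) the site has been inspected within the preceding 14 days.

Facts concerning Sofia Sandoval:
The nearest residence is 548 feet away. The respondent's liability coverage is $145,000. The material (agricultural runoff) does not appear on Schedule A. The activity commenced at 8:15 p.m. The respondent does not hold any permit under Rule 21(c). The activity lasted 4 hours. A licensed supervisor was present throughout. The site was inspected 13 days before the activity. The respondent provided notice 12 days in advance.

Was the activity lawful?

Yes — lawful.

(a) not (supervisor present) — not met.
(i) ≥5 days' notice — holds.
(ii) coverage ≥ $75,000 — met.
(b): T AND T → true.
So (1) is satisfied (F OR T).
(a) start within hours — not met.
(b) holds permit — not satisfied.
(c) no residence in 300 ft — satisfied.
So (2) is satisfied (F OR F OR T).
(a) Schedule A material — not satisfied.
(i) ≤ 12 hrs duration — holds.
(ii) site inspected — satisfied.
(b): T AND T → true.
(3) = F OR T = true.
So Overall is satisfied (T AND T AND T).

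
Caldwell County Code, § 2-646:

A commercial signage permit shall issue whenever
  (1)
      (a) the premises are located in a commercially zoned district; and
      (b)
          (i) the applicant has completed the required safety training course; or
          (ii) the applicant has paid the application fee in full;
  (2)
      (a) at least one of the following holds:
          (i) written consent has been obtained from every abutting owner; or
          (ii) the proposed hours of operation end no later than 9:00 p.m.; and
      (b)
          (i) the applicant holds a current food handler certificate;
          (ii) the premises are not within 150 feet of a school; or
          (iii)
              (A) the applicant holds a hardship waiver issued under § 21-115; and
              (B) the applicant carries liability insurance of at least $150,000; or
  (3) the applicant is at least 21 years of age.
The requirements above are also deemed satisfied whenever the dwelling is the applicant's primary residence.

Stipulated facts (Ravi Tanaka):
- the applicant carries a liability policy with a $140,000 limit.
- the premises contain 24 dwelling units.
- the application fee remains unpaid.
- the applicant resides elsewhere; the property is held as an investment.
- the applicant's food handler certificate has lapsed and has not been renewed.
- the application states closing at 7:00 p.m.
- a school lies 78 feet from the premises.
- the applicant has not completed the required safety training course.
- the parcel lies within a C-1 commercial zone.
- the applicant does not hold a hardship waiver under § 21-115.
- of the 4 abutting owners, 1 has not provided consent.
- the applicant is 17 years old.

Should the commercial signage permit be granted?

(a) commercially zoned — holds.
(i) safety training — fails.
(ii) fee paid — fails.
So (b) is not satisfied (F OR F).
So (1) is not satisfied (T AND F).
(i) all abutters consent — not satisfied.
(ii) closes by 9 p.m. — satisfied.
(a): F OR T → true.
(i) food handler cert. — fails.
(ii) ≥150 ft from school — fails.
(A) hardship waiver — not satisfied.
(B) insurance ≥ $150,000 — not met.
(iii) = F AND F = false.
(b) = F OR F OR F = false.
So (2) is not satisfied (T AND F).
(3) age ≥ 21 — not satisfied.
Overall = F OR F OR F = false.
Exception (primary residence) — not satisfied.
Result: main false OR exception false → false.

No — denied.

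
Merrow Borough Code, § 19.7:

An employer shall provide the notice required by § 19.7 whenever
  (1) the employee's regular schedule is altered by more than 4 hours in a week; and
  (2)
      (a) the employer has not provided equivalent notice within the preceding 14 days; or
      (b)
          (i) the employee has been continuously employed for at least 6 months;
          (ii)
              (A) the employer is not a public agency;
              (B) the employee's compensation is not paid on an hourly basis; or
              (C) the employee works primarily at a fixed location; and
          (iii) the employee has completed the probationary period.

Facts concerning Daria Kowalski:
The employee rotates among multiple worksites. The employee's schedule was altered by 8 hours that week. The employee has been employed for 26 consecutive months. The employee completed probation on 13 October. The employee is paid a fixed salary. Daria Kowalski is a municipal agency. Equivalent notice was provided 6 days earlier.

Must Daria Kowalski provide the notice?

(1) schedule shift > 4h — holds.
(a) no recent notice — not satisfied.
(i) tenure ≥ 6 mo. — satisfied.
(A) not (public agency) — fails.
(B) not (hourly-paid) — holds.
(C) fixed location — fails.
So (ii) is satisfied (F OR T OR F).
(iii) past probation — holds.
(b): T AND T AND T → true.
(2) = F OR T = true.
Overall: T AND T → true.

Yes — required.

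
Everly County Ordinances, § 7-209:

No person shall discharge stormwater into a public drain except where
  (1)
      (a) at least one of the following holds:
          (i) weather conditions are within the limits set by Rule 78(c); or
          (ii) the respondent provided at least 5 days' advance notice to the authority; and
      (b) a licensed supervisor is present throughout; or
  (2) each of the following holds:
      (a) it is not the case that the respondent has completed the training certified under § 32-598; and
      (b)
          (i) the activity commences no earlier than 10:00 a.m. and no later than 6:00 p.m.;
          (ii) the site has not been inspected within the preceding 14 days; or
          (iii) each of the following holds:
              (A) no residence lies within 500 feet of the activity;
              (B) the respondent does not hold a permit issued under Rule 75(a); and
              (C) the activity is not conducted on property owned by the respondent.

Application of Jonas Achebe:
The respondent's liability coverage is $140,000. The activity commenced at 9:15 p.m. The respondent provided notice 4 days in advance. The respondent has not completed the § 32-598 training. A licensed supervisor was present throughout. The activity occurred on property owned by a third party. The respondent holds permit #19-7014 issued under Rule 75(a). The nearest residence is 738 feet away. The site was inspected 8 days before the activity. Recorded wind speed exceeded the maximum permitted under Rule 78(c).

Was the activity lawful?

(i) weather ok — not met.
(ii) ≥5 days' notice — not met.
(a) = F OR F = false.
(b) supervisor present — satisfied.
So (1) is not satisfied (F AND T).
(a) not (training certified) — met.
(i) start within hours — fails.
(ii) not (site inspected) — not satisfied.
(A) no residence in 500 ft — holds.
(B) not (holds permit) — fails.
(C) not (own property) — met.
So (iii) is not satisfied (T AND F AND T).
So (b) is not satisfied (F OR F OR F).
(2): T AND F → false.
So Overall is not satisfied (F OR F).

No — unlawful.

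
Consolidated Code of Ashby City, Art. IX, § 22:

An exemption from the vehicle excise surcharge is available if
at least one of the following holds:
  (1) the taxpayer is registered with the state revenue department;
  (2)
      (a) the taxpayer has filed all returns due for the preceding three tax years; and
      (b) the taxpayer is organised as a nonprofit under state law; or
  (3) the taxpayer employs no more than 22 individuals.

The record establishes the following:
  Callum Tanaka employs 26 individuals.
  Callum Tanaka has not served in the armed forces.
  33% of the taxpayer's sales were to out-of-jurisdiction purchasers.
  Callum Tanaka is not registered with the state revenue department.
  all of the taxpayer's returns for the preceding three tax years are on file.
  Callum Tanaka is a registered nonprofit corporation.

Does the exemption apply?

Yes — exempt.

(1) state-registered — not met.
(a) returns current — satisfied.
(b) nonprofit — satisfied.
(2): T AND T → true.
(3) ≤ 22 employees — fails.
Overall = F OR T OR F = true.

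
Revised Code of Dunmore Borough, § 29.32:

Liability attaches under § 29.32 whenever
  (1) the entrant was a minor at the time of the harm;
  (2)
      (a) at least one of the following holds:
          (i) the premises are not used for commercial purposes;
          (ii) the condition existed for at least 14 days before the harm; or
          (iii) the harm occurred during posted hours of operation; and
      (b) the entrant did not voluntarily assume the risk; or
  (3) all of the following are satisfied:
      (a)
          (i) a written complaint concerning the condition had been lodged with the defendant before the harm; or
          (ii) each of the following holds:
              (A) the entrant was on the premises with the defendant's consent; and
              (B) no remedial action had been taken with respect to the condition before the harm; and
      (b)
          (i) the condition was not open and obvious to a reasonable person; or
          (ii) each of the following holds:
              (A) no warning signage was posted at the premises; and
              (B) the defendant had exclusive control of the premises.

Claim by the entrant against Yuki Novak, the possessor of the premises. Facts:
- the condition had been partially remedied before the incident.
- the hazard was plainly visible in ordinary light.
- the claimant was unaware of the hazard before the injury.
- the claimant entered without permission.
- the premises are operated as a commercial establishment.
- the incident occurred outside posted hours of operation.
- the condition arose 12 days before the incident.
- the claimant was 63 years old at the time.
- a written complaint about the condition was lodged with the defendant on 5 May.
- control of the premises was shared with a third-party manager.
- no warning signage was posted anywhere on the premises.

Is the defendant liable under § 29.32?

(1) entrant a minor — fails.
(i) not (commercial use) — not satisfied.
(ii) condition ≥14 days old — not satisfied.
(iii) during posted hours — fails.
(a) = F OR F OR F = false.
(b) no assumed risk — satisfied.
(2): F AND T → false.
(i) complaint lodged — satisfied.
(A) consent to enter — not met.
(B) no remedial action — fails.
So (ii) is not satisfied (F AND F).
(a): T OR F → true.
(i) not open/obvious — not met.
(A) no signage posted — holds.
(B) exclusive control — not met.
So (ii) is not satisfied (T AND F).
(b) = F OR F = false.
So (3) is not satisfied (T AND F).
Overall: F OR F OR F → false.

No — not liable.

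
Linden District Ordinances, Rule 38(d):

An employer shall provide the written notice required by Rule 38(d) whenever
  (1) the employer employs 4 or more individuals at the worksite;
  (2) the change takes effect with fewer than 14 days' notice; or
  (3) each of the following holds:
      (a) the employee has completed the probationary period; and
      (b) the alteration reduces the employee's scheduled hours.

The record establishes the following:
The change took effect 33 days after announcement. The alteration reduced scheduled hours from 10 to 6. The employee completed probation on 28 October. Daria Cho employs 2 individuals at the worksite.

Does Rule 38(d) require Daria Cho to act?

Yes — required.

(1) ≥ 4 at site — not met.
(2) < 14 days' notice — not met.
(a) past probation — met.
(b) hours reduced — satisfied.
(3): T AND T → true.
So Overall is satisfied (F OR F OR T).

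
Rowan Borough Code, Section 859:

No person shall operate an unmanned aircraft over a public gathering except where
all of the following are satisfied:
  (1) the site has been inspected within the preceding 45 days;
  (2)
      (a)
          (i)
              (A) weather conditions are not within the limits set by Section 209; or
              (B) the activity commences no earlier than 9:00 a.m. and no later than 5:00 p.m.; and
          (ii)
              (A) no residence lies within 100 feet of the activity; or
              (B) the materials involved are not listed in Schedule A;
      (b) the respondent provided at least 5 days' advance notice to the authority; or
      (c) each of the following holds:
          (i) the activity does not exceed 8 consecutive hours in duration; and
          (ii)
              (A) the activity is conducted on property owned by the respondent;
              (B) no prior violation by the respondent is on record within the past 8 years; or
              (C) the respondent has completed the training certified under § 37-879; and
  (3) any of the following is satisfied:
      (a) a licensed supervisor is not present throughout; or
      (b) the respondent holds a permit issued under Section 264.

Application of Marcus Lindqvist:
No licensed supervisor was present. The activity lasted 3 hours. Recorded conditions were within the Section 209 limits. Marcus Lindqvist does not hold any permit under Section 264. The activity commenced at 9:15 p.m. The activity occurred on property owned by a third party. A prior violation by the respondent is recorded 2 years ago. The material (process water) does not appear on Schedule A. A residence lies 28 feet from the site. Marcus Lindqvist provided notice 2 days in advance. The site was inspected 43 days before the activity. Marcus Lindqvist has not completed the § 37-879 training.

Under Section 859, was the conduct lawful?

No — unlawful.

(1) site inspected — met.
(A) not (weather ok) — not met.
(B) start within hours — not satisfied.
(i): F OR F → false.
(A) no residence in 100 ft — fails.
(B) not (Schedule A material) — holds.
So (ii) is satisfied (F OR T).
(a) = F AND T = false.
(b) ≥5 days' notice — not satisfied.
(i) ≤ 8 hrs duration — holds.
(A) own property — not met.
(B) no prior violation — not satisfied.
(C) training certified — not met.
(ii) = F OR F OR F = false.
(c): T AND F → false.
(2): F OR F OR F → false.
(a) not (supervisor present) — met.
(b) holds permit — not met.
So (3) is satisfied (T OR F).
Overall = T AND F AND T = false.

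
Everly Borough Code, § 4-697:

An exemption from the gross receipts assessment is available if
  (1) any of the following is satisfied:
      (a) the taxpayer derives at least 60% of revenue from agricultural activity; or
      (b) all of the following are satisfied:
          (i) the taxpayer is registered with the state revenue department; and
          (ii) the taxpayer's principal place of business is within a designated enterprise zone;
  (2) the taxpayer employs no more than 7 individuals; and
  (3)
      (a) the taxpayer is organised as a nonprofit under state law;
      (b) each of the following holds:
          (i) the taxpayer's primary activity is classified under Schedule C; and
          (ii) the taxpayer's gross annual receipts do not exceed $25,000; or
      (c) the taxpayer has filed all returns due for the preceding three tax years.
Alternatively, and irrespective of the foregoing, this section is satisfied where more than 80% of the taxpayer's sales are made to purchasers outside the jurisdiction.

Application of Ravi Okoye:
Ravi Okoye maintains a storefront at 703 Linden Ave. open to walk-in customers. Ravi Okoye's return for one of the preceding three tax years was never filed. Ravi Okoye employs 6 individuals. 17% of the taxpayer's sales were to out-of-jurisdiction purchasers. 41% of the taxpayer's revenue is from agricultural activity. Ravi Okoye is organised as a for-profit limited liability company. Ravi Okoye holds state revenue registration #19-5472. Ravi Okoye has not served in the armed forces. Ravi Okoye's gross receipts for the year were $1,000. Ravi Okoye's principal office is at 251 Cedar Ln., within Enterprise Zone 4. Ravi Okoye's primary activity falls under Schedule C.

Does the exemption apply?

Yes — exempt.

(a) ≥60% agricultural — not satisfied.
(i) state-registered — met.
(ii) in enterprise zone — satisfied.
(b) = T AND T = true.
(1): F OR T → true.
(2) ≤ 7 employees — holds.
(a) nonprofit — not satisfied.
(i) Schedule C activity — satisfied.
(ii) receipts ≤ $25,000 — holds.
(b): T AND T → true.
(c) returns current — not met.
So (3) is satisfied (F OR T OR F).
So Overall is satisfied (T AND T AND T).
Exception (>80% out-of-jur. sales) — not satisfied.
Result: main true OR exception false → true.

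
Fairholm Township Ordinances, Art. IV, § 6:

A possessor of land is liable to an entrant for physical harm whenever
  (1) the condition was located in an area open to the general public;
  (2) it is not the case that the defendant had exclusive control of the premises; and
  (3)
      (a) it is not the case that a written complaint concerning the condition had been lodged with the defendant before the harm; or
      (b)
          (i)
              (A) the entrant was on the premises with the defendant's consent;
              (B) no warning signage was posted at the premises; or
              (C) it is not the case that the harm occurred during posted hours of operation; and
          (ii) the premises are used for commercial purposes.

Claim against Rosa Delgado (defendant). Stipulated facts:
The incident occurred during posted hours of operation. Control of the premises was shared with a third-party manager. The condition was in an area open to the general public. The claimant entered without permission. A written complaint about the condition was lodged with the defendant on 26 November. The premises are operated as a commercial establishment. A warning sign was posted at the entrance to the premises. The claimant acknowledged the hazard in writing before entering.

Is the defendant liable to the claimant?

No — not liable.

(1) public area — satisfied.
(2) not (exclusive control) — holds.
(a) not (complaint lodged) — not met.
(A) consent to enter — fails.
(B) no signage posted — fails.
(C) not (during posted hours) — fails.
(i): F OR F OR F → false.
(ii) commercial use — holds.
(b): F AND T → false.
(3) = F OR F = false.
So Overall is not satisfied (T AND T AND F).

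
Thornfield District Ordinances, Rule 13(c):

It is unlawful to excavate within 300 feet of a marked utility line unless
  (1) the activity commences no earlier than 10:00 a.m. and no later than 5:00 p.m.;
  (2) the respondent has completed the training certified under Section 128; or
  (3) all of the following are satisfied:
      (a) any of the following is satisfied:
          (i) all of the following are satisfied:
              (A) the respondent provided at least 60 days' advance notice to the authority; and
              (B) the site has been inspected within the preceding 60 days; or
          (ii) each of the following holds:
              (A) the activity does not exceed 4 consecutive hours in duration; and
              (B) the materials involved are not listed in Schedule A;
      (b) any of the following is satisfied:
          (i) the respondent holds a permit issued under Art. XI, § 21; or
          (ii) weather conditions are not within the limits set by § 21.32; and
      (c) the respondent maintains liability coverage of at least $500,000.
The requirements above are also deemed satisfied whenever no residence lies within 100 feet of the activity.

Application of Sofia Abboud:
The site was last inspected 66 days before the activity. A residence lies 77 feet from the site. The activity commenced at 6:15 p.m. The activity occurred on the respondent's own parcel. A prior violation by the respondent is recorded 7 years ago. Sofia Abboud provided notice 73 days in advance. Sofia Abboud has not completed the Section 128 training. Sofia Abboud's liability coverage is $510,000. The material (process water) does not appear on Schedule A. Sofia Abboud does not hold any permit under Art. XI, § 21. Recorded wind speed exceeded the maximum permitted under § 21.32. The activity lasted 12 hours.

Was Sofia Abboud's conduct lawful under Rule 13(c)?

No — unlawful.

(1) start within hours — not satisfied.
(2) training certified — not met.
(A) ≥60 days' notice — satisfied.
(B) site inspected — fails.
So (i) is not satisfied (T AND F).
(A) ≤ 4 hrs duration — not satisfied.
(B) not (Schedule A material) — met.
So (ii) is not satisfied (F AND T).
So (a) is not satisfied (F OR F).
(i) holds permit — not satisfied.
(ii) not (weather ok) — holds.
(b) = F OR T = true.
(c) coverage ≥ $500,000 — satisfied.
So (3) is not satisfied (F AND T AND T).
Overall: F OR F OR F → false.
Exception (no residence in 100 ft) — not satisfied.
Result: main false OR exception false → false.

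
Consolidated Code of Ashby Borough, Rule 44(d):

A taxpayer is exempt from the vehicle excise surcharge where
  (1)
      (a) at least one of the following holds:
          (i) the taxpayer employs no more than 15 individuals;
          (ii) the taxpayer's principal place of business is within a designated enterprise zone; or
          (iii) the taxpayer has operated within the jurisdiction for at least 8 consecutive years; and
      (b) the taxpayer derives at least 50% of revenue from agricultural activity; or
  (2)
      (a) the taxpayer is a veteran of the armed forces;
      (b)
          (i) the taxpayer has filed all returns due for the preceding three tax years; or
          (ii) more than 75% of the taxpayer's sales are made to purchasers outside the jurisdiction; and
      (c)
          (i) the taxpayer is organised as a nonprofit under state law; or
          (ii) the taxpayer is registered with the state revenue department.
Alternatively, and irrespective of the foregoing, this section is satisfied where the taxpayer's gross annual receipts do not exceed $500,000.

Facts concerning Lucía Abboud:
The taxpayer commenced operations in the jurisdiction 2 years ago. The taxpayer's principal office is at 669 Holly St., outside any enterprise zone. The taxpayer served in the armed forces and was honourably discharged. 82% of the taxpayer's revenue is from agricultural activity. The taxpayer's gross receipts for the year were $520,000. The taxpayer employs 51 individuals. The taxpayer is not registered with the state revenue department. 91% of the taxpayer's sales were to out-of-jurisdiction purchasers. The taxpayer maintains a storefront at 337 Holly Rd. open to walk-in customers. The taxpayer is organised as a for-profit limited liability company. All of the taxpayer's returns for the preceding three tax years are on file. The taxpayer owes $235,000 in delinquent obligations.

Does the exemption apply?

(i) ≤ 15 employees — not satisfied.
(ii) in enterprise zone — not satisfied.
(iii) ≥ 8 yrs in jurisdiction — not met.
(a): F OR F OR F → false.
(b) ≥50% agricultural — holds.
(1): F AND T → false.
(a) veteran — satisfied.
(i) returns current — met.
(ii) >75% out-of-jur. sales — met.
(b): T OR T → true.
(i) nonprofit — not satisfied.
(ii) state-registered — fails.
(c): F OR F → false.
So (2) is not satisfied (T AND T AND F).
Overall: F OR F → false.
Exception (receipts ≤ $500,000) — not satisfied.
Result: main false OR exception false → false.

No — not exempt.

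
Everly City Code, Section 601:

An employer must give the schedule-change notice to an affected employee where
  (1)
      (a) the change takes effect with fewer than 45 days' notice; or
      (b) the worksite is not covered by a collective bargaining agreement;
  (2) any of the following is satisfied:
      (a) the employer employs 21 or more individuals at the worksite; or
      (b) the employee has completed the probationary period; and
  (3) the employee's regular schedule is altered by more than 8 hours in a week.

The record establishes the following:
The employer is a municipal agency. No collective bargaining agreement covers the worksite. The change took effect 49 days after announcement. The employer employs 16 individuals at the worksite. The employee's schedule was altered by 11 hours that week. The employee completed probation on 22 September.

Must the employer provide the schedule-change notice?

(a) < 45 days' notice — not met.
(b) no CBA — met.
(1) = F OR T = true.
(a) ≥ 21 at site — not met.
(b) past probation — met.
(2): F OR T → true.
(3) schedule shift > 8h — met.
Overall = T AND T AND T = true.

Yes — required.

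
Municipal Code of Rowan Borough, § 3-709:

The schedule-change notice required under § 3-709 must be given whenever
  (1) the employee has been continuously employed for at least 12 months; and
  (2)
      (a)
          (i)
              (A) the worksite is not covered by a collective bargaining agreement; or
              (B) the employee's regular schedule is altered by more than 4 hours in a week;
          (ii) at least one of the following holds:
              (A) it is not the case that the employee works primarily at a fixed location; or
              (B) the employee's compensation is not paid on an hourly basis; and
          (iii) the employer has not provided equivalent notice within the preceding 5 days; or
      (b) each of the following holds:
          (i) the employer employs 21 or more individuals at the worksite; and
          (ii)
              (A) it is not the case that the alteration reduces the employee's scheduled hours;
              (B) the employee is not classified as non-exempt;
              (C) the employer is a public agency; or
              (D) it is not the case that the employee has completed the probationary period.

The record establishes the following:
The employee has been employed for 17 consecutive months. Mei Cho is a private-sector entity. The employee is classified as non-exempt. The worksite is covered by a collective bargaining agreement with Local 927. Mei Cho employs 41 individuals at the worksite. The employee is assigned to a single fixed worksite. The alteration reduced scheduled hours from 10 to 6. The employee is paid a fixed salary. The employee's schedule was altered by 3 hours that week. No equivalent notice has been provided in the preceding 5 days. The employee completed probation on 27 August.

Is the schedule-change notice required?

(1) tenure ≥ 12 mo. — met.
(A) no CBA — not satisfied.
(B) schedule shift > 4h — not met.
(i) = F OR F = false.
(A) not (fixed location) — not met.
(B) not (hourly-paid) — satisfied.
(ii): F OR T → true.
(iii) no recent notice — satisfied.
(a): F AND T AND T → false.
(i) ≥ 21 at site — holds.
(A) not (hours reduced) — not satisfied.
(B) not (non-exempt) — not met.
(C) public agency — not met.
(D) not (past probation) — not met.
(ii) = F OR F OR F OR F = false.
(b) = T AND F = false.
(2) = F OR F = false.
Overall = T AND F = false.

No — not required.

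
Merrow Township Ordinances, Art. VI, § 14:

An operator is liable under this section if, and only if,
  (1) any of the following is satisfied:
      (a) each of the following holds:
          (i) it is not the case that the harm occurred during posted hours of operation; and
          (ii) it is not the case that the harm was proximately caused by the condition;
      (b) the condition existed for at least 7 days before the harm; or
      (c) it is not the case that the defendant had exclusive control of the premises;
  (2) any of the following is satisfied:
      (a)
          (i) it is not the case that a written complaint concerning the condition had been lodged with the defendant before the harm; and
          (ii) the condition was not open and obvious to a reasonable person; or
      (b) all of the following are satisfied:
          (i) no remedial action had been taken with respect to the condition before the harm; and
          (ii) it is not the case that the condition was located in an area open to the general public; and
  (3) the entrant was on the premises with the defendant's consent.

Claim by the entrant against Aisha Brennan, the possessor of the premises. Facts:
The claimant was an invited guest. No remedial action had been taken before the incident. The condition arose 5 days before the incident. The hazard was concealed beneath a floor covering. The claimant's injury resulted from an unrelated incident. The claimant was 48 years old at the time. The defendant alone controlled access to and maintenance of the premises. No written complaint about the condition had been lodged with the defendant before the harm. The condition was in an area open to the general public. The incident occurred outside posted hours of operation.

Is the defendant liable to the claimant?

(i) not (during posted hours) — satisfied.
(ii) not (proximate cause) — holds.
(a) = T AND T = true.
(b) condition ≥7 days old — fails.
(c) not (exclusive control) — not met.
(1) = T OR F OR F = true.
(i) not (complaint lodged) — met.
(ii) not open/obvious — satisfied.
So (a) is satisfied (T AND T).
(i) no remedial action — satisfied.
(ii) not (public area) — fails.
(b): T AND F → false.
(2) = T OR F = true.
(3) consent to enter — met.
Overall = T AND T AND T = true.

Yes — liable.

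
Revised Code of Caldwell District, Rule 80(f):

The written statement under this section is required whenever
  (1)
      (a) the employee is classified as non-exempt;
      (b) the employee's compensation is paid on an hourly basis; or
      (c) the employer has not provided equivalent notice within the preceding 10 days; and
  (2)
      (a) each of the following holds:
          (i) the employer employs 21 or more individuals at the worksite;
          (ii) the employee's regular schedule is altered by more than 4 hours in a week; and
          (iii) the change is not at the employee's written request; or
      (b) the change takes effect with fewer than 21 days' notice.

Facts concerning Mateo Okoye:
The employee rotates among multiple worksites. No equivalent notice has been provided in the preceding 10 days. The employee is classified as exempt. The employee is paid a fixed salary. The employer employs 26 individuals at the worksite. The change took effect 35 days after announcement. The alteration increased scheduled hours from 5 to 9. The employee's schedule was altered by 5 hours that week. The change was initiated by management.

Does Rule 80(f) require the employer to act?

Yes — required.

(a) non-exempt — fails.
(b) hourly-paid — not met.
(c) no recent notice — satisfied.
So (1) is satisfied (F OR F OR T).
(i) ≥ 21 at site — satisfied.
(ii) schedule shift > 4h — met.
(iii) not employee-requested — met.
So (a) is satisfied (T AND T AND T).
(b) < 21 days' notice — not satisfied.
(2): T OR F → true.
So Overall is satisfied (T AND T).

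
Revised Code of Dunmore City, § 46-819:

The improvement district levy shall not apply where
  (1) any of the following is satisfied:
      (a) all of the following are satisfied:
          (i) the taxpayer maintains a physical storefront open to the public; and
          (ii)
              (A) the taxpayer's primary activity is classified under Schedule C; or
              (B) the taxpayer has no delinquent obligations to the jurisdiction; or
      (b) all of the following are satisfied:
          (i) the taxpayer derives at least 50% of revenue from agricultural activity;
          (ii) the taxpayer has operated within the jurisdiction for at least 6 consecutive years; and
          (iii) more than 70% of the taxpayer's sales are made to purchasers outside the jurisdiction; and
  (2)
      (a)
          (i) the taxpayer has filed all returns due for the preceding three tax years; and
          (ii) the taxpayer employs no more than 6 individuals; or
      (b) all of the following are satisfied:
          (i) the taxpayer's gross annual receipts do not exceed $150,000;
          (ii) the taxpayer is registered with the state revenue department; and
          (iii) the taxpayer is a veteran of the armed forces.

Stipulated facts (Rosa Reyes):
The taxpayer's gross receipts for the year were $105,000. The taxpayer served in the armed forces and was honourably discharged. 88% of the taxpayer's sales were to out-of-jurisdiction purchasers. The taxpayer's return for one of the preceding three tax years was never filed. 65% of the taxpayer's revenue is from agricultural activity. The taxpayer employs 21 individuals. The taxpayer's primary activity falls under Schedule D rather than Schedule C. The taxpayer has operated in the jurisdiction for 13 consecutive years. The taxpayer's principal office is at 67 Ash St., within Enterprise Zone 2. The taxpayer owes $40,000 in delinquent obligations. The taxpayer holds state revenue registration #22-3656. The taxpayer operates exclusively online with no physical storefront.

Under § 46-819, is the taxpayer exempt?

(i) has storefront — not met.
(A) Schedule C activity — not satisfied.
(B) no delinquency — fails.
(ii): F OR F → false.
(a): F AND F → false.
(i) ≥50% agricultural — met.
(ii) ≥ 6 yrs in jurisdiction — holds.
(iii) >70% out-of-jur. sales — holds.
(b) = T AND T AND T = true.
(1) = F OR T = true.
(i) returns current — fails.
(ii) ≤ 6 employees — not met.
(a) = F AND F = false.
(i) receipts ≤ $150,000 — met.
(ii) state-registered — holds.
(iii) veteran — holds.
(b): T AND T AND T → true.
(2) = F OR T = true.
Overall: T AND T → true.

Yes — exempt.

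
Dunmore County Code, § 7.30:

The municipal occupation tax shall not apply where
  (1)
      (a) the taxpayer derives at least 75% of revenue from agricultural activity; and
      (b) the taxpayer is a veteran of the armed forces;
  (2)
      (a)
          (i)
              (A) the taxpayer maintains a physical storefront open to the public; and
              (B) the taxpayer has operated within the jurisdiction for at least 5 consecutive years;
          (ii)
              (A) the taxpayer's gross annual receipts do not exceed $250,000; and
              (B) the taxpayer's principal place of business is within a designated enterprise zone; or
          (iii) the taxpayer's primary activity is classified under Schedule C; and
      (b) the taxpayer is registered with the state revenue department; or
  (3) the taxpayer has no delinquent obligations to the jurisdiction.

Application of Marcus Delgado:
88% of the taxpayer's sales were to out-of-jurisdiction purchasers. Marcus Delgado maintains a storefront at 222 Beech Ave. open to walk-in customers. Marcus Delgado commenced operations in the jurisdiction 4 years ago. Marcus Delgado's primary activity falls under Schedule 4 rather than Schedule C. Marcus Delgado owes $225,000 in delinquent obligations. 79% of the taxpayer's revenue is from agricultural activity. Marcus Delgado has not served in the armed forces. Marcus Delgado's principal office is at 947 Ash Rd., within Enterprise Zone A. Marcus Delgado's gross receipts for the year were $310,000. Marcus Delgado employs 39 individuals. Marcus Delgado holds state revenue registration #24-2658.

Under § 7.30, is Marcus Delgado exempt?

(a) ≥75% agricultural — satisfied.
(b) veteran — not met.
(1) = T AND F = false.
(A) has storefront — satisfied.
(B) ≥ 5 yrs in jurisdiction — fails.
So (i) is not satisfied (T AND F).
(A) receipts ≤ $250,000 — not satisfied.
(B) in enterprise zone — holds.
(ii) = F AND T = false.
(iii) Schedule C activity — not satisfied.
(a) = F OR F OR F = false.
(b) state-registered — met.
(2) = F AND T = false.
(3) no delinquency — not satisfied.
Overall: F OR F OR F → false.

No — not exempt.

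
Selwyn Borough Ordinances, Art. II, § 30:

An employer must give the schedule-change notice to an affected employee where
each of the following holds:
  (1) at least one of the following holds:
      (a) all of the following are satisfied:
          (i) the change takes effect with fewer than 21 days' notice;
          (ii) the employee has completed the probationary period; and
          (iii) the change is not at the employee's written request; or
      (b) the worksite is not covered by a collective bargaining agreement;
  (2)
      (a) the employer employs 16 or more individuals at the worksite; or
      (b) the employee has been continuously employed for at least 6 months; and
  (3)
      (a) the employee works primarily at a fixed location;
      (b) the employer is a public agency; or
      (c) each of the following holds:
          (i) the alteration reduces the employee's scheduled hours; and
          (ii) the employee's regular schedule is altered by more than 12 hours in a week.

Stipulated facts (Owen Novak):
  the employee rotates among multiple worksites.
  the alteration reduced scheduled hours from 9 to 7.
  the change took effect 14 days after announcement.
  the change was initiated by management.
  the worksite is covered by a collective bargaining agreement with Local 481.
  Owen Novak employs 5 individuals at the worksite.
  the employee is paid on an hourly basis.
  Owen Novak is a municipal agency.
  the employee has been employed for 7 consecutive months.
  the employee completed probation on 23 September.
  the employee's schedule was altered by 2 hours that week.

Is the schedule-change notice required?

(i) < 21 days' notice — met.
(ii) past probation — met.
(iii) not employee-requested — satisfied.
So (a) is satisfied (T AND T AND T).
(b) no CBA — fails.
So (1) is satisfied (T OR F).
(a) ≥ 16 at site — not met.
(b) tenure ≥ 6 mo. — holds.
(2): F OR T → true.
(a) fixed location — not met.
(b) public agency — met.
(i) hours reduced — holds.
(ii) schedule shift > 12h — fails.
So (c) is not satisfied (T AND F).
So (3) is satisfied (F OR T OR F).
Overall: T AND T AND T → true.

Yes — required.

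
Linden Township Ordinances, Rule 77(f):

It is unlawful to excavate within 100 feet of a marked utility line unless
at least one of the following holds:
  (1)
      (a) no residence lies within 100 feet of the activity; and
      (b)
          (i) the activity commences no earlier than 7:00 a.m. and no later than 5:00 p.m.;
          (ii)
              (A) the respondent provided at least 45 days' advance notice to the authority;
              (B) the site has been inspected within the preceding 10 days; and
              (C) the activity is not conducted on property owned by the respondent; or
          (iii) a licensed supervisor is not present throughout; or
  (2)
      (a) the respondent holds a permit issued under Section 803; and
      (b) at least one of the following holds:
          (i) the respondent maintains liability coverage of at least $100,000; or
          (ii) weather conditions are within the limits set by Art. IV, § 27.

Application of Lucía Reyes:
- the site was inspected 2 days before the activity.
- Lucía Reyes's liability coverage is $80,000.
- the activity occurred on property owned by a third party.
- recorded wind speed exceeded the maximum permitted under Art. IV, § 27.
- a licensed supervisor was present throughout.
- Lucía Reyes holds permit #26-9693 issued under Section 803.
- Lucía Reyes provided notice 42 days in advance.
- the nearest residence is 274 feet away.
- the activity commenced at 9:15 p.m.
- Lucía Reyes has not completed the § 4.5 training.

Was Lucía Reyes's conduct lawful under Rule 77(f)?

No — unlawful.

(a) no residence in 100 ft — met.
(i) start within hours — fails.
(A) ≥45 days' notice — not satisfied.
(B) site inspected — satisfied.
(C) not (own property) — met.
(ii): F AND T AND T → false.
(iii) not (supervisor present) — not met.
(b): F OR F OR F → false.
(1): T AND F → false.
(a) holds permit — met.
(i) coverage ≥ $100,000 — fails.
(ii) weather ok — not met.
(b): F OR F → false.
So (2) is not satisfied (T AND F).
So Overall is not satisfied (F OR F).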